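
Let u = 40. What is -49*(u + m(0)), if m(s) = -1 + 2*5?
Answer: -2401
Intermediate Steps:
m(s) = 9 (m(s) = -1 + 10 = 9)
-49*(u + m(0)) = -49*(40 + 9) = -49*49 = -2401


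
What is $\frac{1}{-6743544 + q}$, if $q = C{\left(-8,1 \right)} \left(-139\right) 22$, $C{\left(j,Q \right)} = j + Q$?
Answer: $- \frac{1}{6722138} \approx -1.4876 \cdot 10^{-7}$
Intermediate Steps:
$C{\left(j,Q \right)} = Q + j$
$q = 21406$ ($q = \left(1 - 8\right) \left(-139\right) 22 = \left(-7\right) \left(-139\right) 22 = 973 \cdot 22 = 21406$)
$\frac{1}{-6743544 + q} = \frac{1}{-6743544 + 21406} = \frac{1}{-6722138} = - \frac{1}{6722138}$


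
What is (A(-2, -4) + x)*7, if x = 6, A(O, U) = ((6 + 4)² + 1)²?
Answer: 71449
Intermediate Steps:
A(O, U) = 10201 (A(O, U) = (10² + 1)² = (100 + 1)² = 101² = 10201)
(A(-2, -4) + x)*7 = (10201 + 6)*7 = 10207*7 = 71449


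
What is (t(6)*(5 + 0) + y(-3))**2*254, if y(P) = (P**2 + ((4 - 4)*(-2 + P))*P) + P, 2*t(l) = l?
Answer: 112014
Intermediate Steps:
t(l) = l/2
y(P) = P + P**2 (y(P) = (P**2 + (0*(-2 + P))*P) + P = (P**2 + 0*P) + P = (P**2 + 0) + P = P**2 + P = P + P**2)
(t(6)*(5 + 0) + y(-3))**2*254 = (((1/2)*6)*(5 + 0) - 3*(1 - 3))**2*254 = (3*5 - 3*(-2))**2*254 = (15 + 6)**2*254 = 21**2*254 = 441*254 = 112014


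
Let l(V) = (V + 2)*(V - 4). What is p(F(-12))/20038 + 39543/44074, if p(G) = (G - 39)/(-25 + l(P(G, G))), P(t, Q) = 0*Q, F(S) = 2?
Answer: 6537399415/7286027199 ≈ 0.89725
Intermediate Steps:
P(t, Q) = 0
l(V) = (-4 + V)*(2 + V) (l(V) = (2 + V)*(-4 + V) = (-4 + V)*(2 + V))
p(G) = 13/11 - G/33 (p(G) = (G - 39)/(-25 + (-8 + 0**2 - 2*0)) = (-39 + G)/(-25 + (-8 + 0 + 0)) = (-39 + G)/(-25 - 8) = (-39 + G)/(-33) = (-39 + G)*(-1/33) = 13/11 - G/33)
p(F(-12))/20038 + 39543/44074 = (13/11 - 1/33*2)/20038 + 39543/44074 = (13/11 - 2/33)*(1/20038) + 39543*(1/44074) = (37/33)*(1/20038) + 39543/44074 = 37/661254 + 39543/44074 = 6537399415/7286027199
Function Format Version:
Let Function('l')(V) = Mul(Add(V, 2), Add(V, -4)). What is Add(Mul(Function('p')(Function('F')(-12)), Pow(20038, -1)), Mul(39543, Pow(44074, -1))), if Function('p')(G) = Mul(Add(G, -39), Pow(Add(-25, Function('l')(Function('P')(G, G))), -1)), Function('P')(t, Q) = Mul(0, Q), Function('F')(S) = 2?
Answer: Rational(6537399415, 7286027199) ≈ 0.89725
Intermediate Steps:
Function('P')(t, Q) = 0
Function('l')(V) = Mul(Add(-4, V), Add(2, V)) (Function('l')(V) = Mul(Add(2, V), Add(-4, V)) = Mul(Add(-4, V), Add(2, V)))
Function('p')(G) = Add(Rational(13, 11), Mul(Rational(-1, 33), G)) (Function('p')(G) = Mul(Add(G, -39), Pow(Add(-25, Add(-8, Pow(0, 2), Mul(-2, 0))), -1)) = Mul(Add(-39, G), Pow(Add(-25, Add(-8, 0, 0)), -1)) = Mul(Add(-39, G), Pow(Add(-25, -8), -1)) = Mul(Add(-39, G), Pow(-33, -1)) = Mul(Add(-39, G), Rational(-1, 33)) = Add(Rational(13, 11), Mul(Rational(-1, 33), G)))
Add(Mul(Function('p')(Function('F')(-12)), Pow(20038, -1)), Mul(39543, Pow(44074, -1))) = Add(Mul(Add(Rational(13, 11), Mul(Rational(-1, 33), 2)), Pow(20038, -1)), Mul(39543, Pow(44074, -1))) = Add(Mul(Add(Rational(13, 11), Rational(-2, 33)), Rational(1, 20038)), Mul(39543, Rational(1, 44074))) = Add(Mul(Rational(37, 33), Rational(1, 20038)), Rational(39543, 44074)) = Add(Rational(37, 661254), Rational(39543, 44074)) = Rational(6537399415, 7286027199)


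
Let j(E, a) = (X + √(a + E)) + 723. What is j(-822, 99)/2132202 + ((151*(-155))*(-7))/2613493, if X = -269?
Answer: 175257920246/2786247500793 + I*√723/2132202 ≈ 0.062901 + 1.2611e-5*I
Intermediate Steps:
j(E, a) = 454 + √(E + a) (j(E, a) = (-269 + √(a + E)) + 723 = (-269 + √(E + a)) + 723 = 454 + √(E + a))
j(-822, 99)/2132202 + ((151*(-155))*(-7))/2613493 = (454 + √(-822 + 99))/2132202 + ((151*(-155))*(-7))/2613493 = (454 + √(-723))*(1/2132202) - 23405*(-7)*(1/2613493) = (454 + I*√723)*(1/2132202) + 163835*(1/2613493) = (227/1066101 + I*√723/2132202) + 163835/2613493 = 175257920246/2786247500793 + I*√723/2132202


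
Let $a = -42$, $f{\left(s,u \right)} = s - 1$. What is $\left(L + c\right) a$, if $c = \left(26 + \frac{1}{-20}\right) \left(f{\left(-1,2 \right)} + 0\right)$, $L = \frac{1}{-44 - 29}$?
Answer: $\frac{795837}{365} \approx 2180.4$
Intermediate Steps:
$f{\left(s,u \right)} = -1 + s$
$L = - \frac{1}{73}$ ($L = \frac{1}{-73} = - \frac{1}{73} \approx -0.013699$)
$c = - \frac{519}{10}$ ($c = \left(26 + \frac{1}{-20}\right) \left(\left(-1 - 1\right) + 0\right) = \left(26 - \frac{1}{20}\right) \left(-2 + 0\right) = \frac{519}{20} \left(-2\right) = - \frac{519}{10} \approx -51.9$)
$\left(L + c\right) a = \left(- \frac{1}{73} - \frac{519}{10}\right) \left(-42\right) = \left(- \frac{37897}{730}\right) \left(-42\right) = \frac{795837}{365}$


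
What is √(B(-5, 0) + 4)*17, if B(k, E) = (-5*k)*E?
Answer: 34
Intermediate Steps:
B(k, E) = -5*E*k
√(B(-5, 0) + 4)*17 = √(-5*0*(-5) + 4)*17 = √(0 + 4)*17 = √4*17 = 2*17 = 34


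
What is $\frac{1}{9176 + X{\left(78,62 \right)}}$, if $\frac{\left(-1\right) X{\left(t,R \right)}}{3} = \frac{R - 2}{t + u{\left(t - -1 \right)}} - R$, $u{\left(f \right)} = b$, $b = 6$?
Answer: $\frac{7}{65519} \approx 0.00010684$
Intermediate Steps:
$u{\left(f \right)} = 6$
$X{\left(t,R \right)} = 3 R - \frac{3 \left(-2 + R\right)}{6 + t}$ ($X{\left(t,R \right)} = - 3 \left(\frac{R - 2}{t + 6} - R\right) = - 3 \left(\frac{-2 + R}{6 + t} - R\right) = - 3 \left(- R + \frac{-2 + R}{6 + t}\right) = 3 R - \frac{3 \left(-2 + R\right)}{6 + t}$)
$\frac{1}{9176 + X{\left(78,62 \right)}} = \frac{1}{9176 + \frac{3 \left(2 + 5 \cdot 62 + 62 \cdot 78\right)}{6 + 78}} = \frac{1}{9176 + \frac{3 \left(2 + 310 + 4836\right)}{84}} = \frac{1}{9176 + 3 \cdot \frac{1}{84} \cdot 5148} = \frac{1}{9176 + \frac{1287}{7}} = \frac{1}{\frac{65519}{7}} = \frac{7}{65519}$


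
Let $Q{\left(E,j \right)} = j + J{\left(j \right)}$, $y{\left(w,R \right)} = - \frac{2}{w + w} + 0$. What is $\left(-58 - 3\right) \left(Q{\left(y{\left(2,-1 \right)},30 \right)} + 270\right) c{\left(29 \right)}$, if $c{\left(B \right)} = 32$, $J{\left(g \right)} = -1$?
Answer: $-583648$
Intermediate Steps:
$y{\left(w,R \right)} = - \frac{1}{w}$ ($y{\left(w,R \right)} = - \frac{2}{2 w} + 0 = - 2 \frac{1}{2 w} + 0 = - \frac{1}{w} + 0 = - \frac{1}{w}$)
$Q{\left(E,j \right)} = -1 + j$ ($Q{\left(E,j \right)} = j - 1 = -1 + j$)
$\left(-58 - 3\right) \left(Q{\left(y{\left(2,-1 \right)},30 \right)} + 270\right) c{\left(29 \right)} = \left(-58 - 3\right) \left(\left(-1 + 30\right) + 270\right) 32 = - 61 \left(29 + 270\right) 32 = \left(-61\right) 299 \cdot 32 = \left(-18239\right) 32 = -583648$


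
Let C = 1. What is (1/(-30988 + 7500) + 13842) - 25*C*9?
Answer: 319836095/23488 ≈ 13617.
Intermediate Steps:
(1/(-30988 + 7500) + 13842) - 25*C*9 = (1/(-30988 + 7500) + 13842) - 25*1*9 = (1/(-23488) + 13842) - 25*9 = (-1/23488 + 13842) - 225 = 325120895/23488 - 225 = 319836095/23488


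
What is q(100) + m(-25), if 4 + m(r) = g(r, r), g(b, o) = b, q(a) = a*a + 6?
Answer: 9977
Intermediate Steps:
q(a) = 6 + a² (q(a) = a² + 6 = 6 + a²)
m(r) = -4 + r
q(100) + m(-25) = (6 + 100²) + (-4 - 25) = (6 + 10000) - 29 = 10006 - 29 = 9977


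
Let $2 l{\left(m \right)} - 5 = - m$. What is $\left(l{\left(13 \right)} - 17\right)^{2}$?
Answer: $441$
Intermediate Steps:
$l{\left(m \right)} = \frac{5}{2} - \frac{m}{2}$ ($l{\left(m \right)} = \frac{5}{2} + \frac{\left(-1\right) m}{2} = \frac{5}{2} - \frac{m}{2}$)
$\left(l{\left(13 \right)} - 17\right)^{2} = \left(\left(\frac{5}{2} - \frac{13}{2}\right) - 17\right)^{2} = \left(-4 - 17\right)^{2} = \left(-21\right)^{2} = 441$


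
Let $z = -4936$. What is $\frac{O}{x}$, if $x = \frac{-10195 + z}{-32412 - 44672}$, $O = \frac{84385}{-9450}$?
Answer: $- \frac{92924762}{2042685} \approx -45.491$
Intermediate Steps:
$O = - \frac{2411}{270}$ ($O = 84385 \left(- \frac{1}{9450}\right) = - \frac{2411}{270} \approx -8.9296$)
$x = \frac{15131}{77084}$ ($x = \frac{-10195 - 4936}{-32412 - 44672} = - \frac{15131}{-77084} = \left(-15131\right) \left(- \frac{1}{77084}\right) = \frac{15131}{77084} \approx 0.19629$)
$\frac{O}{x} = - \frac{2411}{270 \cdot \frac{15131}{77084}} = \left(- \frac{2411}{270}\right) \frac{77084}{15131} = - \frac{92924762}{2042685}$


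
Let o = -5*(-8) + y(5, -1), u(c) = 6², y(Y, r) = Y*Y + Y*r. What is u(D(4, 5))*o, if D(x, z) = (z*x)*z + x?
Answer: 2160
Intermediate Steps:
y(Y, r) = Y² + Y*r
D(x, z) = x + x*z² (D(x, z) = (x*z)*z + x = x*z² + x = x + x*z²)
u(c) = 36
o = 60 (o = -5*(-8) + 5*(5 - 1) = 40 + 5*4 = 40 + 20 = 60)
u(D(4, 5))*o = 36*60 = 2160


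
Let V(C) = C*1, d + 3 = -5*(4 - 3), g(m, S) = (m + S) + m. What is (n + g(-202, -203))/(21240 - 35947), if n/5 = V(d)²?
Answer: 41/2101 ≈ 0.019515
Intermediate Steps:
g(m, S) = S + 2*m (g(m, S) = (S + m) + m = S + 2*m)
d = -8 (d = -3 - 5*(4 - 3) = -3 - 5*1 = -3 - 5 = -8)
V(C) = C
n = 320 (n = 5*(-8)² = 5*64 = 320)
(n + g(-202, -203))/(21240 - 35947) = (320 + (-203 + 2*(-202)))/(21240 - 35947) = (320 + (-203 - 404))/(-14707) = (320 - 607)*(-1/14707) = -287*(-1/14707) = 41/2101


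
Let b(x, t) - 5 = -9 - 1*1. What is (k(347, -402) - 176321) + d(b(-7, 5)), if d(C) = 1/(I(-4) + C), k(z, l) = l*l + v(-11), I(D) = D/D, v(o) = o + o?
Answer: -58957/4 ≈ -14739.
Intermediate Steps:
v(o) = 2*o
I(D) = 1
k(z, l) = -22 + l**2 (k(z, l) = l*l + 2*(-11) = l**2 - 22 = -22 + l**2)
b(x, t) = -5 (b(x, t) = 5 + (-9 - 1*1) = 5 + (-9 - 1) = 5 - 10 = -5)
d(C) = 1/(1 + C)
(k(347, -402) - 176321) + d(b(-7, 5)) = ((-22 + (-402)**2) - 176321) + 1/(1 - 5) = ((-22 + 161604) - 176321) + 1/(-4) = (161582 - 176321) - 1/4 = -14739 - 1/4 = -58957/4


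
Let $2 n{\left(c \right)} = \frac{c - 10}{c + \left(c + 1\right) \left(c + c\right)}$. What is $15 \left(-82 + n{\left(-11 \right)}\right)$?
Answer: $- \frac{514455}{418} \approx -1230.8$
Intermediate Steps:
$n{\left(c \right)} = \frac{-10 + c}{2 \left(c + 2 c \left(1 + c\right)\right)}$ ($n{\left(c \right)} = \frac{\left(c - 10\right) \frac{1}{c + \left(c + 1\right) \left(c + c\right)}}{2} = \frac{\left(-10 + c\right) \frac{1}{c + \left(1 + c\right) 2 c}}{2} = \frac{\left(-10 + c\right) \frac{1}{c + 2 c \left(1 + c\right)}}{2} = \frac{\frac{1}{c + 2 c \left(1 + c\right)} \left(-10 + c\right)}{2} = \frac{-10 + c}{2 \left(c + 2 c \left(1 + c\right)\right)}$)
$15 \left(-82 + n{\left(-11 \right)}\right) = 15 \left(-82 + \frac{-10 - 11}{2 \left(-11\right) \left(3 + 2 \left(-11\right)\right)}\right) = 15 \left(-82 + \frac{1}{2} \left(- \frac{1}{11}\right) \frac{1}{3 - 22} \left(-21\right)\right) = 15 \left(-82 + \frac{1}{2} \left(- \frac{1}{11}\right) \frac{1}{-19} \left(-21\right)\right) = 15 \left(-82 + \frac{1}{2} \left(- \frac{1}{11}\right) \left(- \frac{1}{19}\right) \left(-21\right)\right) = 15 \left(-82 - \frac{21}{418}\right) = 15 \left(- \frac{34297}{418}\right) = - \frac{514455}{418}$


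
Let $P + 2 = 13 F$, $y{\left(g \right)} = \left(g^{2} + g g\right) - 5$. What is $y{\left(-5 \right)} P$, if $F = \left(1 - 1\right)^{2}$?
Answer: $-90$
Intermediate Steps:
$y{\left(g \right)} = -5 + 2 g^{2}$ ($y{\left(g \right)} = \left(g^{2} + g^{2}\right) - 5 = 2 g^{2} - 5 = -5 + 2 g^{2}$)
$F = 0$ ($F = 0^{2} = 0$)
$P = -2$ ($P = -2 + 13 \cdot 0 = -2 + 0 = -2$)
$y{\left(-5 \right)} P = \left(-5 + 2 \left(-5\right)^{2}\right) \left(-2\right) = \left(-5 + 2 \cdot 25\right) \left(-2\right) = \left(-5 + 50\right) \left(-2\right) = 45 \left(-2\right) = -90$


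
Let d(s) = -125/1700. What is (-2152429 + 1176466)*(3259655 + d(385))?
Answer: -216328576868205/68 ≈ -3.1813e+12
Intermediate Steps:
d(s) = -5/68 (d(s) = -125*1/1700 = -5/68)
(-2152429 + 1176466)*(3259655 + d(385)) = (-2152429 + 1176466)*(3259655 - 5/68) = -975963*221656535/68 = -216328576868205/68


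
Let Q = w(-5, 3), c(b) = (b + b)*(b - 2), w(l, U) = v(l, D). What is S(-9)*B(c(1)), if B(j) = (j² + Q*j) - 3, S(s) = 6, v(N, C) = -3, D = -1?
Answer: 42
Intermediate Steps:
w(l, U) = -3
c(b) = 2*b*(-2 + b) (c(b) = (2*b)*(-2 + b) = 2*b*(-2 + b))
Q = -3
B(j) = -3 + j² - 3*j (B(j) = (j² - 3*j) - 3 = -3 + j² - 3*j)
S(-9)*B(c(1)) = 6*(-3 + (2*1*(-2 + 1))² - 6*(-2 + 1)) = 6*(-3 + (2*1*(-1))² - 6*(-1)) = 6*(-3 + (-2)² - 3*(-2)) = 6*(-3 + 4 + 6) = 6*7 = 42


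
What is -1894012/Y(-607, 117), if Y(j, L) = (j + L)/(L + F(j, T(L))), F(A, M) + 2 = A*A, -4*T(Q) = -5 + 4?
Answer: 49861759912/35 ≈ 1.4246e+9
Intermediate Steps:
T(Q) = ¼ (T(Q) = -(-5 + 4)/4 = -¼*(-1) = ¼)
F(A, M) = -2 + A² (F(A, M) = -2 + A*A = -2 + A²)
Y(j, L) = (L + j)/(-2 + L + j²) (Y(j, L) = (j + L)/(L + (-2 + j²)) = (L + j)/(-2 + L + j²))
-1894012/Y(-607, 117) = -1894012*(-2 + 117 + (-607)²)/(117 - 607) = -1894012/(-490/(-2 + 117 + 368449)) = -1894012/(-490/368564) = -1894012/((1/368564)*(-490)) = -1894012/(-35/26326) = -1894012*(-26326/35) = 49861759912/35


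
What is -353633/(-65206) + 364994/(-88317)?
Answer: 7432006897/5758798302 ≈ 1.2905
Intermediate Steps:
-353633/(-65206) + 364994/(-88317) = -353633*(-1/65206) + 364994*(-1/88317) = 353633/65206 - 364994/88317 = 7432006897/5758798302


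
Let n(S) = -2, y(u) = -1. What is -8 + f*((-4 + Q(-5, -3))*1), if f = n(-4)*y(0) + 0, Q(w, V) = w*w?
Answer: 34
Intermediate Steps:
Q(w, V) = w²
f = 2 (f = -2*(-1) + 0 = 2 + 0 = 2)
-8 + f*((-4 + Q(-5, -3))*1) = -8 + 2*((-4 + (-5)²)*1) = -8 + 2*((-4 + 25)*1) = -8 + 2*(21*1) = -8 + 2*21 = -8 + 42 = 34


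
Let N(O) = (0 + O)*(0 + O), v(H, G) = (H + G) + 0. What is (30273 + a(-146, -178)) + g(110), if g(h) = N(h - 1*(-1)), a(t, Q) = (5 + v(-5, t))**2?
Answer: 63910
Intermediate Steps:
v(H, G) = G + H (v(H, G) = (G + H) + 0 = G + H)
N(O) = O**2 (N(O) = O*O = O**2)
a(t, Q) = t**2 (a(t, Q) = (5 + (t - 5))**2 = (5 + (-5 + t))**2 = t**2)
g(h) = (1 + h)**2 (g(h) = (h - 1*(-1))**2 = (h + 1)**2 = (1 + h)**2)
(30273 + a(-146, -178)) + g(110) = (30273 + (-146)**2) + (1 + 110)**2 = (30273 + 21316) + 111**2 = 51589 + 12321 = 63910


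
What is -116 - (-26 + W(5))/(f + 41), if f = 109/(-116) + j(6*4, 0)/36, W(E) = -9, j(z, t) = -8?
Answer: -4788016/41591 ≈ -115.12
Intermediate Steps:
f = -1213/1044 (f = 109/(-116) - 8/36 = 109*(-1/116) - 8*1/36 = -109/116 - 2/9 = -1213/1044 ≈ -1.1619)
-116 - (-26 + W(5))/(f + 41) = -116 - (-26 - 9)/(-1213/1044 + 41) = -116 - (-35)/41591/1044 = -116 - (-35)*1044/41591 = -116 - 1*(-36540/41591) = -116 + 36540/41591 = -4788016/41591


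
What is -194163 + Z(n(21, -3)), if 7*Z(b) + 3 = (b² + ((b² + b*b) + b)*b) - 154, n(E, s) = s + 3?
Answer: -1359298/7 ≈ -1.9419e+5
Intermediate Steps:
n(E, s) = 3 + s
Z(b) = -157/7 + b²/7 + b*(b + 2*b²)/7 (Z(b) = -3/7 + ((b² + ((b² + b*b) + b)*b) - 154)/7 = -3/7 + ((b² + ((b² + b²) + b)*b) - 154)/7 = -3/7 + ((b² + (2*b² + b)*b) - 154)/7 = -3/7 + ((b² + (b + 2*b²)*b) - 154)/7 = -3/7 + ((b² + b*(b + 2*b²)) - 154)/7 = -3/7 + (-154 + b² + b*(b + 2*b²))/7 = -3/7 + (-22 + b²/7 + b*(b + 2*b²)/7) = -157/7 + b²/7 + b*(b + 2*b²)/7)
-194163 + Z(n(21, -3)) = -194163 + (-157/7 + 2*(3 - 3)²/7 + 2*(3 - 3)³/7) = -194163 + (-157/7 + (2/7)*0² + (2/7)*0³) = -194163 + (-157/7 + (2/7)*0 + (2/7)*0) = -194163 + (-157/7 + 0 + 0) = -194163 - 157/7 = -1359298/7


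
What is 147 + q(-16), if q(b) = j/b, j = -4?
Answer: 589/4 ≈ 147.25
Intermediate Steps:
q(b) = -4/b
147 + q(-16) = 147 - 4/(-16) = 147 - 4*(-1/16) = 147 + 1/4 = 589/4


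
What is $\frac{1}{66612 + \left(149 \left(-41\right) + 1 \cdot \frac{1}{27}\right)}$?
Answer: $\frac{27}{1633582} \approx 1.6528 \cdot 10^{-5}$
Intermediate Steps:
$\frac{1}{66612 + \left(149 \left(-41\right) + 1 \cdot \frac{1}{27}\right)} = \frac{1}{66612 + \left(-6109 + 1 \cdot \frac{1}{27}\right)} = \frac{1}{66612 + \left(-6109 + \frac{1}{27}\right)} = \frac{1}{66612 - \frac{164942}{27}} = \frac{1}{\frac{1633582}{27}} = \frac{27}{1633582}$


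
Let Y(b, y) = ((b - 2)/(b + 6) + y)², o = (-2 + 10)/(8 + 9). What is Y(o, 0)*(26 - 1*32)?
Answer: -1014/3025 ≈ -0.33521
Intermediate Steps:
o = 8/17 ≈ 0.47059
Y(b, y) = (y + (-2 + b)/(6 + b))² (Y(b, y) = ((-2 + b)/(6 + b) + y)² = (y + (-2 + b)/(6 + b))²)
Y(o, 0)*(26 - 1*32) = ((-2 + 8/17 + 6*0 + (8/17)*0)²/(6 + 8/17)²)*(26 - 1*32) = ((-2 + 8/17 + 0 + 0)²/(110/17)²)*(26 - 32) = (289*(-26/17)²/12100)*(-6) = ((289/12100)*(676/289))*(-6) = (169/3025)*(-6) = -1014/3025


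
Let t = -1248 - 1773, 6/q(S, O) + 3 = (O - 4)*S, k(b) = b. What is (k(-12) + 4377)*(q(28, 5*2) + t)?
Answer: -145051569/11 ≈ -1.3187e+7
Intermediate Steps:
q(S, O) = 6/(-3 + S*(-4 + O)) (q(S, O) = 6/(-3 + (O - 4)*S) = 6/(-3 + (-4 + O)*S) = 6/(-3 + S*(-4 + O)))
t = -3021
(k(-12) + 4377)*(q(28, 5*2) + t) = (-12 + 4377)*(6/(-3 - 4*28 + (5*2)*28) - 3021) = 4365*(6/(-3 - 112 + 10*28) - 3021) = 4365*(6/(-3 - 112 + 280) - 3021) = 4365*(6/165 - 3021) = 4365*(6*(1/165) - 3021) = 4365*(2/55 - 3021) = 4365*(-166153/55) = -145051569/11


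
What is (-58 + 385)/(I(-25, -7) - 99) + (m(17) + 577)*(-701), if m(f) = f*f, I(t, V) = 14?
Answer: -51600937/85 ≈ -6.0707e+5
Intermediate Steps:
m(f) = f²
(-58 + 385)/(I(-25, -7) - 99) + (m(17) + 577)*(-701) = (-58 + 385)/(14 - 99) + (17² + 577)*(-701) = 327/(-85) + (289 + 577)*(-701) = 327*(-1/85) + 866*(-701) = -327/85 - 607066 = -51600937/85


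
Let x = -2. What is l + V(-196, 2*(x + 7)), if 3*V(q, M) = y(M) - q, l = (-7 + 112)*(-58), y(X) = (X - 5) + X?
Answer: -18059/3 ≈ -6019.7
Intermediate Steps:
y(X) = -5 + 2*X (y(X) = (-5 + X) + X = -5 + 2*X)
l = -6090 (l = 105*(-58) = -6090)
V(q, M) = -5/3 - q/3 + 2*M/3 (V(q, M) = ((-5 + 2*M) - q)/3 = (-5 - q + 2*M)/3 = -5/3 - q/3 + 2*M/3)
l + V(-196, 2*(x + 7)) = -6090 + (-5/3 - ⅓*(-196) + 2*(2*(-2 + 7))/3) = -6090 + (-5/3 + 196/3 + 2*(2*5)/3) = -6090 + (-5/3 + 196/3 + (⅔)*10) = -6090 + (-5/3 + 196/3 + 20/3) = -6090 + 211/3 = -18059/3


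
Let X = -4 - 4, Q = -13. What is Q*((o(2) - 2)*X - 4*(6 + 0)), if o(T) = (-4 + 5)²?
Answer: 208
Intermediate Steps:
o(T) = 1 (o(T) = 1² = 1)
X = -8
Q*((o(2) - 2)*X - 4*(6 + 0)) = -13*((1 - 2)*(-8) - 4*(6 + 0)) = -13*(-1*(-8) - 4*6) = -13*(8 - 24) = -13*(-16) = 208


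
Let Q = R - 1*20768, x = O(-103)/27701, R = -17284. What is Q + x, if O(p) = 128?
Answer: -1054078324/27701 ≈ -38052.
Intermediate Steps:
x = 128/27701 ≈ 0.0046208
Q = -38052 (Q = -17284 - 1*20768 = -17284 - 20768 = -38052)
Q + x = -38052 + 128/27701 = -1054078324/27701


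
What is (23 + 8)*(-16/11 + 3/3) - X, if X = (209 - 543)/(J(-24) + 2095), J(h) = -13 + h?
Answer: -157658/11319 ≈ -13.929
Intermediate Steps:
X = -167/1029 (X = (209 - 543)/((-13 - 24) + 2095) = -334/(-37 + 2095) = -334/2058 = -334*1/2058 = -167/1029 ≈ -0.16229)
(23 + 8)*(-16/11 + 3/3) - X = (23 + 8)*(-16/11 + 3/3) - 1*(-167/1029) = 31*(-16*1/11 + 3*(1/3)) + 167/1029 = 31*(-16/11 + 1) + 167/1029 = 31*(-5/11) + 167/1029 = -155/11 + 167/1029 = -157658/11319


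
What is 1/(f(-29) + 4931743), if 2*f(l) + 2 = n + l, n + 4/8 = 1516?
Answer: 4/19729941 ≈ 2.0274e-7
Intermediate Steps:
n = 3031/2 (n = -½ + 1516 = 3031/2 ≈ 1515.5)
f(l) = 3027/4 + l/2 (f(l) = -1 + (3031/2 + l)/2 = -1 + (3031/4 + l/2) = 3027/4 + l/2)
1/(f(-29) + 4931743) = 1/((3027/4 + (½)*(-29)) + 4931743) = 1/((3027/4 - 29/2) + 4931743) = 1/(2969/4 + 4931743) = 1/(19729941/4) = 4/19729941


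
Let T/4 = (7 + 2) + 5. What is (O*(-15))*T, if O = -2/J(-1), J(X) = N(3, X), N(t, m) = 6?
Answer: 280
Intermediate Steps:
T = 56 (T = 4*((7 + 2) + 5) = 4*(9 + 5) = 4*14 = 56)
J(X) = 6
O = -⅓ (O = -2/6 = -2*⅙ = -⅓ ≈ -0.33333)
(O*(-15))*T = -⅓*(-15)*56 = 5*56 = 280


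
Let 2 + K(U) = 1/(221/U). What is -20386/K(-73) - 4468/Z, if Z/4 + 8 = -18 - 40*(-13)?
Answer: 2225045909/254410 ≈ 8745.9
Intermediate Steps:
Z = 1976 (Z = -32 + 4*(-18 - 40*(-13)) = -32 + 4*(-18 + 520) = -32 + 4*502 = -32 + 2008 = 1976)
K(U) = -2 + U/221 (K(U) = -2 + 1/(221/U) = -2 + U/221)
-20386/K(-73) - 4468/Z = -20386/(-2 + (1/221)*(-73)) - 4468/1976 = -20386/(-2 - 73/221) - 4468*1/1976 = -20386/(-515/221) - 1117/494 = -20386*(-221/515) - 1117/494 = 4505306/515 - 1117/494 = 2225045909/254410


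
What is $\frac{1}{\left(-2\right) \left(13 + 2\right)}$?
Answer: $- \frac{1}{30} \approx -0.033333$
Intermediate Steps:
$\frac{1}{\left(-2\right) \left(13 + 2\right)} = \frac{1}{\left(-2\right) 15} = \frac{1}{-30} = - \frac{1}{30}$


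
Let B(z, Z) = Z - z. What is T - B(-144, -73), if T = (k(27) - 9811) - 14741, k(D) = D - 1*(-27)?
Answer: -24569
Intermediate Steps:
k(D) = 27 + D (k(D) = D + 27 = 27 + D)
T = -24498 (T = ((27 + 27) - 9811) - 14741 = (54 - 9811) - 14741 = -9757 - 14741 = -24498)
T - B(-144, -73) = -24498 - (-73 - 1*(-144)) = -24498 - (-73 + 144) = -24498 - 1*71 = -24498 - 71 = -24569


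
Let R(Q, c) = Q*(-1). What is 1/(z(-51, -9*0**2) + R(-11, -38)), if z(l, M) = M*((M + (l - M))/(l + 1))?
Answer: 1/11 ≈ 0.090909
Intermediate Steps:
z(l, M) = M*l/(1 + l) (z(l, M) = M*(l/(1 + l)) = M*l/(1 + l))
R(Q, c) = -Q
1/(z(-51, -9*0**2) + R(-11, -38)) = 1/(-9*0**2*(-51)/(1 - 51) - 1*(-11)) = 1/(-9*0*(-51)/(-50) + 11) = 1/(0*(-51)*(-1/50) + 11) = 1/(0 + 11) = 1/11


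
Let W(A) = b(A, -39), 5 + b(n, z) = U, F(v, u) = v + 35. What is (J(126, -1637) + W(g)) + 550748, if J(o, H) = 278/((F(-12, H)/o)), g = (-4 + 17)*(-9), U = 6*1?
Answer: 12702255/23 ≈ 5.5227e+5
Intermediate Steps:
F(v, u) = 35 + v
U = 6
g = -117 (g = 13*(-9) = -117)
b(n, z) = 1 (b(n, z) = -5 + 6 = 1)
W(A) = 1
J(o, H) = 278*o/23 (J(o, H) = 278/(((35 - 12)/o)) = 278/((23/o)) = 278*(o/23) = 278*o/23)
(J(126, -1637) + W(g)) + 550748 = ((278/23)*126 + 1) + 550748 = (35028/23 + 1) + 550748 = 35051/23 + 550748 = 12702255/23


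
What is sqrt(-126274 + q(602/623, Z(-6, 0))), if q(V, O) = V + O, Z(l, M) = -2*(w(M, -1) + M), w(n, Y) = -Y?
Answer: I*sqrt(1000224542)/89 ≈ 355.35*I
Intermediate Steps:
Z(l, M) = -2 - 2*M (Z(l, M) = -2*(-1*(-1) + M) = -2*(1 + M) = -2 - 2*M)
q(V, O) = O + V
sqrt(-126274 + q(602/623, Z(-6, 0))) = sqrt(-126274 + ((-2 - 2*0) + 602/623)) = sqrt(-126274 + ((-2 + 0) + 602*(1/623))) = sqrt(-126274 + (-2 + 86/89)) = sqrt(-126274 - 92/89) = sqrt(-11238478/89) = I*sqrt(1000224542)/89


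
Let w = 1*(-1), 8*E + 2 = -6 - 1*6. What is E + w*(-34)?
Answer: 129/4 ≈ 32.250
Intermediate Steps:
E = -7/4 (E = -¼ + (-6 - 1*6)/8 = -¼ + (-6 - 6)/8 = -¼ + (⅛)*(-12) = -¼ - 3/2 = -7/4 ≈ -1.7500)
w = -1
E + w*(-34) = -7/4 - 1*(-34) = -7/4 + 34 = 129/4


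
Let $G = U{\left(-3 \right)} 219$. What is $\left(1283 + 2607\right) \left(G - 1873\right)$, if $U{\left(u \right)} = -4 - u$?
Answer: $-8137880$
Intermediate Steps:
$G = -219$ ($G = \left(-4 - -3\right) 219 = \left(-4 + 3\right) 219 = \left(-1\right) 219 = -219$)
$\left(1283 + 2607\right) \left(G - 1873\right) = \left(1283 + 2607\right) \left(-219 - 1873\right) = 3890 \left(-2092\right) = -8137880$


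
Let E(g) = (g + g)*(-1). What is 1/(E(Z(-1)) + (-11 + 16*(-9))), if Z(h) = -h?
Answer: -1/157 ≈ -0.0063694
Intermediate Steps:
E(g) = -2*g (E(g) = (2*g)*(-1) = -2*g)
1/(E(Z(-1)) + (-11 + 16*(-9))) = 1/(-(-2)*(-1) + (-11 + 16*(-9))) = 1/(-2*1 + (-11 - 144)) = 1/(-2 - 155) = 1/(-157) = -1/157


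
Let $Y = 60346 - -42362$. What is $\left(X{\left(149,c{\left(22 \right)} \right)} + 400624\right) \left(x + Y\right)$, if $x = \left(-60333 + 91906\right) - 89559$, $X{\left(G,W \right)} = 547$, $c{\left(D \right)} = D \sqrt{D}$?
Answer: $17941169462$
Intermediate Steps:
$c{\left(D \right)} = D^{\frac{3}{2}}$
$x = -57986$ ($x = 31573 - 89559 = -57986$)
$Y = 102708$ ($Y = 60346 + 42362 = 102708$)
$\left(X{\left(149,c{\left(22 \right)} \right)} + 400624\right) \left(x + Y\right) = \left(547 + 400624\right) \left(-57986 + 102708\right) = 401171 \cdot 44722 = 17941169462$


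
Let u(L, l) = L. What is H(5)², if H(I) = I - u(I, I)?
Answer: 0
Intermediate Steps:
H(I) = 0 (H(I) = I - I = 0)
H(5)² = 0² = 0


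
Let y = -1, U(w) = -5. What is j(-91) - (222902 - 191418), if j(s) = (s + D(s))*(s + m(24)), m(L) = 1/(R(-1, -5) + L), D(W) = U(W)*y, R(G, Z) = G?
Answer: -544220/23 ≈ -23662.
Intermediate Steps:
D(W) = 5 (D(W) = -5*(-1) = 5)
m(L) = 1/(-1 + L)
j(s) = (5 + s)*(1/23 + s) (j(s) = (s + 5)*(s + 1/(-1 + 24)) = (5 + s)*(s + 1/23) = (5 + s)*(1/23 + s))
j(-91) - (222902 - 191418) = (5/23 + (-91)² + (116/23)*(-91)) - (222902 - 191418) = (5/23 + 8281 - 10556/23) - 1*31484 = 179912/23 - 31484 = -544220/23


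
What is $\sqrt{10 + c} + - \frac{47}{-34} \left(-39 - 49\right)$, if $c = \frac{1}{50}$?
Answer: $- \frac{2068}{17} + \frac{\sqrt{1002}}{10} \approx -118.48$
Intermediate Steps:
$c = \frac{1}{50} \approx 0.02$
$\sqrt{10 + c} + - \frac{47}{-34} \left(-39 - 49\right) = \sqrt{10 + \frac{1}{50}} + - \frac{47}{-34} \left(-39 - 49\right) = \sqrt{\frac{501}{50}} + \left(-47\right) \left(- \frac{1}{34}\right) \left(-88\right) = \frac{\sqrt{1002}}{10} + \frac{47}{34} \left(-88\right) = \frac{\sqrt{1002}}{10} - \frac{2068}{17} = - \frac{2068}{17} + \frac{\sqrt{1002}}{10}$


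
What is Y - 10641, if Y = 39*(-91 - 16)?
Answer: -14814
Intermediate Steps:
Y = -4173 (Y = 39*(-107) = -4173)
Y - 10641 = -4173 - 10641 = -14814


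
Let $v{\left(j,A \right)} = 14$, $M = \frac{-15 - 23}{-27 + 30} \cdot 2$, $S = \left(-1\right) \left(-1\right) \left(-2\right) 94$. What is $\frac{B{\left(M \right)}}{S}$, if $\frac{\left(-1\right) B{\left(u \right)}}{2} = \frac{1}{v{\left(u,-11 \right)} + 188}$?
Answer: $\frac{1}{18988} \approx 5.2665 \cdot 10^{-5}$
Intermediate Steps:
$S = -188$ ($S = 1 \left(-2\right) 94 = \left(-2\right) 94 = -188$)
$M = - \frac{76}{3}$ ($M = - \frac{38}{3} \cdot 2 = \left(-38\right) \frac{1}{3} \cdot 2 = \left(- \frac{38}{3}\right) 2 = - \frac{76}{3} \approx -25.333$)
$B{\left(u \right)} = - \frac{1}{101}$ ($B{\left(u \right)} = - \frac{2}{14 + 188} = - \frac{2}{202} = \left(-2\right) \frac{1}{202} = - \frac{1}{101}$)
$\frac{B{\left(M \right)}}{S} = - \frac{1}{101 \left(-188\right)} = \left(- \frac{1}{101}\right) \left(- \frac{1}{188}\right) = \frac{1}{18988}$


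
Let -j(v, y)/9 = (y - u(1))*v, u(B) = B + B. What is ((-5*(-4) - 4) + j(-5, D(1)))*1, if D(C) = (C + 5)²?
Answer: 1546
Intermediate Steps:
u(B) = 2*B
D(C) = (5 + C)²
j(v, y) = -9*v*(-2 + y) (j(v, y) = -9*(y - 2)*v = -9*(-2 + y)*v = -9*v*(-2 + y))
((-5*(-4) - 4) + j(-5, D(1)))*1 = ((-5*(-4) - 4) + 9*(-5)*(2 - (5 + 1)²))*1 = ((20 - 4) + 9*(-5)*(2 - 1*6²))*1 = (16 + 9*(-5)*(2 - 1*36))*1 = (16 + 9*(-5)*(2 - 36))*1 = (16 + 9*(-5)*(-34))*1 = (16 + 1530)*1 = 1546*1 = 1546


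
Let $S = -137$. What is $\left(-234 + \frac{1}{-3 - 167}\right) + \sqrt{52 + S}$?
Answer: $- \frac{39781}{170} + i \sqrt{85} \approx -234.01 + 9.2195 i$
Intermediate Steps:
$\left(-234 + \frac{1}{-3 - 167}\right) + \sqrt{52 + S} = \left(-234 + \frac{1}{-3 - 167}\right) + \sqrt{52 - 137} = \left(-234 + \frac{1}{-170}\right) + \sqrt{-85} = \left(-234 - \frac{1}{170}\right) + i \sqrt{85} = - \frac{39781}{170} + i \sqrt{85}$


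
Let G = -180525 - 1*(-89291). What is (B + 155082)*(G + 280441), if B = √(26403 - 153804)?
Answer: 29342599974 + 189207*I*√127401 ≈ 2.9343e+10 + 6.7534e+7*I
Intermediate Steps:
G = -91234 (G = -180525 + 89291 = -91234)
B = I*√127401 (B = √(-127401) = I*√127401 ≈ 356.93*I)
(B + 155082)*(G + 280441) = (I*√127401 + 155082)*(-91234 + 280441) = (155082 + I*√127401)*189207 = 29342599974 + 189207*I*√127401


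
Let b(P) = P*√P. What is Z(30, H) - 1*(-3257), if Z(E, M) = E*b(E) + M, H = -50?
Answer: 3207 + 900*√30 ≈ 8136.5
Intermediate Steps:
b(P) = P^(3/2)
Z(E, M) = M + E^(5/2) (Z(E, M) = E*E^(3/2) + M = E^(5/2) + M = M + E^(5/2))
Z(30, H) - 1*(-3257) = (-50 + 30^(5/2)) - 1*(-3257) = (-50 + 900*√30) + 3257 = 3207 + 900*√30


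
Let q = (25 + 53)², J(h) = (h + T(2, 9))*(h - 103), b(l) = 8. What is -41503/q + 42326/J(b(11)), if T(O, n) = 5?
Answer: -23751353/577980 ≈ -41.094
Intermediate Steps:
J(h) = (-103 + h)*(5 + h) (J(h) = (h + 5)*(h - 103) = (5 + h)*(-103 + h) = (-103 + h)*(5 + h))
q = 6084 (q = 78² = 6084)
-41503/q + 42326/J(b(11)) = -41503/6084 + 42326/(-515 + 8² - 98*8) = -41503*1/6084 + 42326/(-515 + 64 - 784) = -41503/6084 + 42326/(-1235) = -41503/6084 + 42326*(-1/1235) = -41503/6084 - 42326/1235 = -23751353/577980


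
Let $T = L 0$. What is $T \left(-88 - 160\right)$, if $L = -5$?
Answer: $0$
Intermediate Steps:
$T = 0$ ($T = \left(-5\right) 0 = 0$)
$T \left(-88 - 160\right) = 0 \left(-88 - 160\right) = 0 \left(-248\right) = 0$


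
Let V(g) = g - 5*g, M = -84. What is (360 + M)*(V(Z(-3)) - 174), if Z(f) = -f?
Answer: -51336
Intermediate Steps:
V(g) = -4*g
(360 + M)*(V(Z(-3)) - 174) = (360 - 84)*(-(-4)*(-3) - 174) = 276*(-4*3 - 174) = 276*(-12 - 174) = 276*(-186) = -51336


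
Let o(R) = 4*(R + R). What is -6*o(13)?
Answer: -624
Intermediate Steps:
o(R) = 8*R (o(R) = 4*(2*R) = 8*R)
-6*o(13) = -48*13 = -6*104 = -624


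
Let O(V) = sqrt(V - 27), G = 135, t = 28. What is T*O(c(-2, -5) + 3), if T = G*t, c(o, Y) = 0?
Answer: 7560*I*sqrt(6) ≈ 18518.0*I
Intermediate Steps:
T = 3780 (T = 135*28 = 3780)
O(V) = sqrt(-27 + V)
T*O(c(-2, -5) + 3) = 3780*sqrt(-27 + (0 + 3)) = 3780*sqrt(-27 + 3) = 3780*sqrt(-24) = 3780*(2*I*sqrt(6)) = 7560*I*sqrt(6)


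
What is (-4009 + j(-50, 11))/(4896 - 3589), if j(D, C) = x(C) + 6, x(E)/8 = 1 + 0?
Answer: -3995/1307 ≈ -3.0566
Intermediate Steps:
x(E) = 8 (x(E) = 8*(1 + 0) = 8*1 = 8)
j(D, C) = 14 (j(D, C) = 8 + 6 = 14)
(-4009 + j(-50, 11))/(4896 - 3589) = (-4009 + 14)/(4896 - 3589) = -3995/1307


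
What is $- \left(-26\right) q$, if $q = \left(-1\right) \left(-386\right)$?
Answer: $10036$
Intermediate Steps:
$q = 386$
$- \left(-26\right) q = - \left(-26\right) 386 = \left(-1\right) \left(-10036\right) = 10036$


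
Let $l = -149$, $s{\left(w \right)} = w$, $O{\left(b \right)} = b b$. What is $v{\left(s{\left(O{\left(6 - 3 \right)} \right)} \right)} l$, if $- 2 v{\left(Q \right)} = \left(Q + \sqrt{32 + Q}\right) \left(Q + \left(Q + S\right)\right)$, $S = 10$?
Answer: $18774 + 2086 \sqrt{41} \approx 32131.0$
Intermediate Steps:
$O{\left(b \right)} = b^{2}$
$v{\left(Q \right)} = - \frac{\left(10 + 2 Q\right) \left(Q + \sqrt{32 + Q}\right)}{2}$ ($v{\left(Q \right)} = - \frac{\left(Q + \sqrt{32 + Q}\right) \left(Q + \left(Q + 10\right)\right)}{2} = - \frac{\left(Q + \sqrt{32 + Q}\right) \left(Q + \left(10 + Q\right)\right)}{2} = - \frac{\left(Q + \sqrt{32 + Q}\right) \left(10 + 2 Q\right)}{2} = - \frac{\left(10 + 2 Q\right) \left(Q + \sqrt{32 + Q}\right)}{2}$)
$v{\left(s{\left(O{\left(6 - 3 \right)} \right)} \right)} l = \left(- \left(\left(6 - 3\right)^{2}\right)^{2} - 5 \left(6 - 3\right)^{2} - 5 \sqrt{32 + \left(6 - 3\right)^{2}} - \left(6 - 3\right)^{2} \sqrt{32 + \left(6 - 3\right)^{2}}\right) \left(-149\right) = \left(- \left(3^{2}\right)^{2} - 5 \cdot 3^{2} - 5 \sqrt{32 + 3^{2}} - 3^{2} \sqrt{32 + 3^{2}}\right) \left(-149\right) = \left(- 9^{2} - 45 - 5 \sqrt{32 + 9} - 9 \sqrt{32 + 9}\right) \left(-149\right) = \left(\left(-1\right) 81 - 45 - 5 \sqrt{41} - 9 \sqrt{41}\right) \left(-149\right) = \left(-81 - 45 - 5 \sqrt{41} - 9 \sqrt{41}\right) \left(-149\right) = \left(-126 - 14 \sqrt{41}\right) \left(-149\right) = 18774 + 2086 \sqrt{41}$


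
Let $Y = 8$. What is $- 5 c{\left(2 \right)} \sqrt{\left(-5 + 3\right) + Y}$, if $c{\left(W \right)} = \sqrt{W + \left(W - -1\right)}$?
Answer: $- 5 \sqrt{30} \approx -27.386$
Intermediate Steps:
$c{\left(W \right)} = \sqrt{1 + 2 W}$ ($c{\left(W \right)} = \sqrt{W + \left(W + 1\right)} = \sqrt{W + \left(1 + W\right)} = \sqrt{1 + 2 W}$)
$- 5 c{\left(2 \right)} \sqrt{\left(-5 + 3\right) + Y} = - 5 \sqrt{1 + 2 \cdot 2} \sqrt{\left(-5 + 3\right) + 8} = - 5 \sqrt{1 + 4} \sqrt{-2 + 8} = - 5 \sqrt{5} \sqrt{6} = - 5 \sqrt{30}$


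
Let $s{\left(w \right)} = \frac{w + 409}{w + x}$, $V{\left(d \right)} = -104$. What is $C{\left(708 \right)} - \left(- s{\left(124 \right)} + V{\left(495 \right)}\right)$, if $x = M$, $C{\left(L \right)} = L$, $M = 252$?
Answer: $\frac{305845}{376} \approx 813.42$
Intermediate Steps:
$x = 252$
$s{\left(w \right)} = \frac{409 + w}{252 + w}$ ($s{\left(w \right)} = \frac{w + 409}{w + 252} = \frac{409 + w}{252 + w}$)
$C{\left(708 \right)} - \left(- s{\left(124 \right)} + V{\left(495 \right)}\right) = 708 + \left(\frac{409 + 124}{252 + 124} - -104\right) = 708 + \left(\frac{1}{376} \cdot 533 + 104\right) = 708 + \left(\frac{533}{376} + 104\right) = 708 + \frac{39637}{376} = \frac{305845}{376}$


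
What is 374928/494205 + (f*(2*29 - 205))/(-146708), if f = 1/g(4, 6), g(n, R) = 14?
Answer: 36673417451/48335884760 ≈ 0.75872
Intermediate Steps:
f = 1/14 ≈ 0.071429
374928/494205 + (f*(2*29 - 205))/(-146708) = 374928/494205 + ((2*29 - 205)/14)/(-146708) = 374928*(1/494205) + ((58 - 205)/14)*(-1/146708) = 124976/164735 + ((1/14)*(-147))*(-1/146708) = 124976/164735 - 21/2*(-1/146708) = 124976/164735 + 21/293416 = 36673417451/48335884760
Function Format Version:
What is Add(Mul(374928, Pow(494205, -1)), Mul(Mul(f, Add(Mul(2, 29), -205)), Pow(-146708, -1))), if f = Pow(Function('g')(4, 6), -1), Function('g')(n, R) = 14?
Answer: Rational(36673417451, 48335884760) ≈ 0.75872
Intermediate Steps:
f = Rational(1, 14) (f = Pow(14, -1) = Rational(1, 14) ≈ 0.071429)
Add(Mul(374928, Pow(494205, -1)), Mul(Mul(f, Add(Mul(2, 29), -205)), Pow(-146708, -1))) = Add(Mul(374928, Pow(494205, -1)), Mul(Mul(Rational(1, 14), Add(Mul(2, 29), -205)), Pow(-146708, -1))) = Add(Mul(374928, Rational(1, 494205)), Mul(Mul(Rational(1, 14), Add(58, -205)), Rational(-1, 146708))) = Add(Rational(124976, 164735), Mul(Mul(Rational(1, 14), -147), Rational(-1, 146708))) = Add(Rational(124976, 164735), Mul(Rational(-21, 2), Rational(-1, 146708))) = Add(Rational(124976, 164735), Rational(21, 293416)) = Rational(36673417451, 48335884760)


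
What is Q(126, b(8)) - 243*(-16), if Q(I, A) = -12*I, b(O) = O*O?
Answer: 2376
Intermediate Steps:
b(O) = O²
Q(126, b(8)) - 243*(-16) = -12*126 - 243*(-16) = -1512 - 1*(-3888) = -1512 + 3888 = 2376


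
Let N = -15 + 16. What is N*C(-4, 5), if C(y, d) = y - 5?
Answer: -9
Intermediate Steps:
N = 1
C(y, d) = -5 + y
N*C(-4, 5) = 1*(-5 - 4) = 1*(-9) = -9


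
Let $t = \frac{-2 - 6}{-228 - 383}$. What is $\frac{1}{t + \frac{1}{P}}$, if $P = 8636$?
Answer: $\frac{5276596}{69699} \approx 75.705$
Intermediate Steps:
$t = \frac{8}{611}$ ($t = \frac{-2 - 6}{-611} = \left(- \frac{1}{611}\right) \left(-8\right) = \frac{8}{611} \approx 0.013093$)
$\frac{1}{t + \frac{1}{P}} = \frac{1}{\frac{8}{611} + \frac{1}{8636}} = \frac{1}{\frac{69699}{5276596}} = \frac{5276596}{69699}$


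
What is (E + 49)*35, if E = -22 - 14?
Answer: 455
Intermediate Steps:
E = -36
(E + 49)*35 = (-36 + 49)*35 = 13*35 = 455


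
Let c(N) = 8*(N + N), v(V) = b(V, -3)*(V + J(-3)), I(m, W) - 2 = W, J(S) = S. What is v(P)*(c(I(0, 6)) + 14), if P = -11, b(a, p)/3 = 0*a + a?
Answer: 65604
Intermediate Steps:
b(a, p) = 3*a (b(a, p) = 3*(0*a + a) = 3*(0 + a) = 3*a)
I(m, W) = 2 + W
v(V) = 3*V*(-3 + V) (v(V) = (3*V)*(V - 3) = (3*V)*(-3 + V) = 3*V*(-3 + V))
c(N) = 16*N (c(N) = 8*(2*N) = 16*N)
v(P)*(c(I(0, 6)) + 14) = (3*(-11)*(-3 - 11))*(16*(2 + 6) + 14) = (3*(-11)*(-14))*(16*8 + 14) = 462*(128 + 14) = 462*142 = 65604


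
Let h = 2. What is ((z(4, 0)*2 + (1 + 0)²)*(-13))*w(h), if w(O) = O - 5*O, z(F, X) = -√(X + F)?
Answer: -312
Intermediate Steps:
z(F, X) = -√(F + X)
w(O) = -4*O
((z(4, 0)*2 + (1 + 0)²)*(-13))*w(h) = ((-√(4 + 0)*2 + (1 + 0)²)*(-13))*(-4*2) = ((-√4*2 + 1²)*(-13))*(-8) = ((-1*2*2 + 1)*(-13))*(-8) = ((-2*2 + 1)*(-13))*(-8) = ((-4 + 1)*(-13))*(-8) = -3*(-13)*(-8) = 39*(-8) = -312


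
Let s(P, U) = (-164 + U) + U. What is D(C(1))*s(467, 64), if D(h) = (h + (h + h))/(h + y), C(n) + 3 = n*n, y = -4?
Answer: -36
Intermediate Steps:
s(P, U) = -164 + 2*U
C(n) = -3 + n**2 (C(n) = -3 + n*n = -3 + n**2)
D(h) = 3*h/(-4 + h) (D(h) = (h + (h + h))/(h - 4) = (h + 2*h)/(-4 + h) = (3*h)/(-4 + h) = 3*h/(-4 + h))
D(C(1))*s(467, 64) = (3*(-3 + 1**2)/(-4 + (-3 + 1**2)))*(-164 + 2*64) = (3*(-3 + 1)/(-4 + (-3 + 1)))*(-164 + 128) = (3*(-2)/(-4 - 2))*(-36) = (3*(-2)/(-6))*(-36) = (3*(-2)*(-1/6))*(-36) = 1*(-36) = -36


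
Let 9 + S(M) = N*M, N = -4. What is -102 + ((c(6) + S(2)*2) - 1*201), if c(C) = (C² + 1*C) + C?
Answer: -289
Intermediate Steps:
S(M) = -9 - 4*M
c(C) = C² + 2*C (c(C) = (C² + C) + C = (C + C²) + C = C² + 2*C)
-102 + ((c(6) + S(2)*2) - 1*201) = -102 + ((6*(2 + 6) + (-9 - 4*2)*2) - 1*201) = -102 + ((6*8 + (-9 - 8)*2) - 201) = -102 + ((48 - 17*2) - 201) = -102 + ((48 - 34) - 201) = -102 + (14 - 201) = -102 - 187 = -289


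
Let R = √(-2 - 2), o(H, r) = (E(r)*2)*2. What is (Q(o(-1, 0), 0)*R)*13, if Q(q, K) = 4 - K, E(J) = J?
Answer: 104*I ≈ 104.0*I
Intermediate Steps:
o(H, r) = 4*r (o(H, r) = (r*2)*2 = (2*r)*2 = 4*r)
R = 2*I (R = √(-4) = 2*I ≈ 2.0*I)
(Q(o(-1, 0), 0)*R)*13 = ((4 - 1*0)*(2*I))*13 = ((4 + 0)*(2*I))*13 = (4*(2*I))*13 = (8*I)*13 = 104*I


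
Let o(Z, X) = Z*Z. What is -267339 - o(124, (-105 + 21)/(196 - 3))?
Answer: -282715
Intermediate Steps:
o(Z, X) = Z²
-267339 - o(124, (-105 + 21)/(196 - 3)) = -267339 - 1*124² = -267339 - 1*15376 = -267339 - 15376 = -282715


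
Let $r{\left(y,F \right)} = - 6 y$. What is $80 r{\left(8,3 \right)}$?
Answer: $-3840$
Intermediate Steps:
$80 r{\left(8,3 \right)} = 80 \left(\left(-6\right) 8\right) = 80 \left(-48\right) = -3840$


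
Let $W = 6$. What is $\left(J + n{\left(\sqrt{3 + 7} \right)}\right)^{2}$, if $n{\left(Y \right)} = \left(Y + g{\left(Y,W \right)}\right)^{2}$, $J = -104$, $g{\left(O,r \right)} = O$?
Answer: $4096$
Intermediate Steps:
$n{\left(Y \right)} = 4 Y^{2}$ ($n{\left(Y \right)} = \left(Y + Y\right)^{2} = \left(2 Y\right)^{2} = 4 Y^{2}$)
$\left(J + n{\left(\sqrt{3 + 7} \right)}\right)^{2} = \left(-104 + 4 \left(\sqrt{3 + 7}\right)^{2}\right)^{2} = \left(-104 + 4 \left(\sqrt{10}\right)^{2}\right)^{2} = \left(-104 + 4 \cdot 10\right)^{2} = \left(-104 + 40\right)^{2} = \left(-64\right)^{2} = 4096$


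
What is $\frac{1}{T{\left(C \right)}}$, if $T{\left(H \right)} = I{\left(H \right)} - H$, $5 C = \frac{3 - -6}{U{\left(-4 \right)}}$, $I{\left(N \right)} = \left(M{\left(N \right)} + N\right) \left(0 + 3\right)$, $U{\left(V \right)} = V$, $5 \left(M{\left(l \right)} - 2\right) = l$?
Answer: $\frac{100}{483} \approx 0.20704$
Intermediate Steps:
$M{\left(l \right)} = 2 + \frac{l}{5}$
$I{\left(N \right)} = 6 + \frac{18 N}{5}$ ($I{\left(N \right)} = \left(\left(2 + \frac{N}{5}\right) + N\right) \left(0 + 3\right) = \left(2 + \frac{6 N}{5}\right) 3 = 6 + \frac{18 N}{5}$)
$C = - \frac{9}{20}$ ($C = \frac{\left(3 - -6\right) \frac{1}{-4}}{5} = \frac{\left(3 + 6\right) \left(- \frac{1}{4}\right)}{5} = \frac{9 \left(- \frac{1}{4}\right)}{5} = \frac{1}{5} \left(- \frac{9}{4}\right) = - \frac{9}{20} \approx -0.45$)
$T{\left(H \right)} = 6 + \frac{13 H}{5}$ ($T{\left(H \right)} = \left(6 + \frac{18 H}{5}\right) - H = 6 + \frac{13 H}{5}$)
$\frac{1}{T{\left(C \right)}} = \frac{1}{6 + \frac{13}{5} \left(- \frac{9}{20}\right)} = \frac{1}{6 - \frac{117}{100}} = \frac{1}{\frac{483}{100}} = \frac{100}{483}$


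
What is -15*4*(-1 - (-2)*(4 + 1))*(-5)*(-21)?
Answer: -56700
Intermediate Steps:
-15*4*(-1 - (-2)*(4 + 1))*(-5)*(-21) = -15*4*(-1 - (-2)*5)*(-5)*(-21) = -15*4*(-1 - 1*(-10))*(-5)*(-21) = -15*4*(-1 + 10)*(-5)*(-21) = -15*4*9*(-5)*(-21) = -540*(-5)*(-21) = -15*(-180)*(-21) = 2700*(-21) = -56700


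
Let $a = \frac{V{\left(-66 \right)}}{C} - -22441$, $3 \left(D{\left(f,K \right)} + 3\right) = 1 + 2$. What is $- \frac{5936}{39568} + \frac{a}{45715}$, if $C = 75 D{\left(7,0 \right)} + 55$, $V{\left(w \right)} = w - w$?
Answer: $\frac{38536328}{113053195} \approx 0.34087$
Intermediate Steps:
$V{\left(w \right)} = 0$
$D{\left(f,K \right)} = -2$ ($D{\left(f,K \right)} = -3 + \frac{1 + 2}{3} = -3 + \frac{1}{3} \cdot 3 = -3 + 1 = -2$)
$C = -95$ ($C = 75 \left(-2\right) + 55 = -150 + 55 = -95$)
$a = 22441$ ($a = \frac{0}{-95} - -22441 = 0 \left(- \frac{1}{95}\right) + 22441 = 0 + 22441 = 22441$)
$- \frac{5936}{39568} + \frac{a}{45715} = - \frac{5936}{39568} + \frac{22441}{45715} = \left(-5936\right) \frac{1}{39568} + 22441 \cdot \frac{1}{45715} = - \frac{371}{2473} + \frac{22441}{45715} = \frac{38536328}{113053195}$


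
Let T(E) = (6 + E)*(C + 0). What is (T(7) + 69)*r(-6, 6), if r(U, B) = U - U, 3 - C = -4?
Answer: 0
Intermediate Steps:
C = 7 (C = 3 - 1*(-4) = 3 + 4 = 7)
T(E) = 42 + 7*E (T(E) = (6 + E)*(7 + 0) = (6 + E)*7 = 42 + 7*E)
r(U, B) = 0
(T(7) + 69)*r(-6, 6) = ((42 + 7*7) + 69)*0 = ((42 + 49) + 69)*0 = (91 + 69)*0 = 160*0 = 0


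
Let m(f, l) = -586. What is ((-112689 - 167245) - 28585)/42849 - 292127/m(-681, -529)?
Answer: 12336557689/25109514 ≈ 491.31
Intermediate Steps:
((-112689 - 167245) - 28585)/42849 - 292127/m(-681, -529) = ((-112689 - 167245) - 28585)/42849 - 292127/(-586) = (-279934 - 28585)*(1/42849) - 292127*(-1/586) = -308519*1/42849 + 292127/586 = -308519/42849 + 292127/586 = 12336557689/25109514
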